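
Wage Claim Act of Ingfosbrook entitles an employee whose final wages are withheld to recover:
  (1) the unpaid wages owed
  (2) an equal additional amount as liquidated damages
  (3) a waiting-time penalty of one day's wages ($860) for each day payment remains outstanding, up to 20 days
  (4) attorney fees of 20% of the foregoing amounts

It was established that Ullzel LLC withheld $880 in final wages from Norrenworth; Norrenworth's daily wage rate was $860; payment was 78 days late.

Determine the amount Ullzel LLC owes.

$22,752

Liquidated damages (equal amount): $880
Penalty days: min(78, 20) = 20
Waiting-time penalty: 20 × $860 = $17,200
Subtotal: $880 + $880 + $17,200 = $18,960
Attorney fees: 20% of $18,960 = $3,792
Total award: $18,960 + $3,792 = $22,752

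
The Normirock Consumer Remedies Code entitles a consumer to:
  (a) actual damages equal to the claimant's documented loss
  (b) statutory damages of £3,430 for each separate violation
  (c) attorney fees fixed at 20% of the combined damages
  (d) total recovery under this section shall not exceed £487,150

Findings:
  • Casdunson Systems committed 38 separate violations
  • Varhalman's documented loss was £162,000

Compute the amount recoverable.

£350,808

Statutory damages: 38 × £3,430 = £130,340
Combined damages: £162,000 + £130,340 = £292,340
Attorney fees: 20% of £292,340 = £58,468
Total before cap: £292,340 + £58,468 = £350,808
Cap at £487,150: £350,808 is within the cap, no reduction.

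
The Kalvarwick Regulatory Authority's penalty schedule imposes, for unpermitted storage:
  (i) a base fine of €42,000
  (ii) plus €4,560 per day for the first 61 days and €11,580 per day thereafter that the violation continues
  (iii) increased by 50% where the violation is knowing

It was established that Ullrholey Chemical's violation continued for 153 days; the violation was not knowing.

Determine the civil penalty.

First 61 days: 61 × €4,560 = €278,160
Remaining days: (153 − 61) × €11,580 = €1,065,360
Per-day component: €278,160 + €1,065,360 = €1,343,520
Base plus per-day: €42,000 + €1,343,520 = €1,385,520
The violation was not knowing: no 50% increase.

€1,385,520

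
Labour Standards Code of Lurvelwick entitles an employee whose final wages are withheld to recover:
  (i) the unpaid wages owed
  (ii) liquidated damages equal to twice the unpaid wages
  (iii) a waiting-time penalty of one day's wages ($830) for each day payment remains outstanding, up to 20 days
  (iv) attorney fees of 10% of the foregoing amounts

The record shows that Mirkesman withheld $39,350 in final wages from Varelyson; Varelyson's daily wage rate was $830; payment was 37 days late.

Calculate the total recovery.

$148,115

Doubled: 2 × $39,350 = $78,700
Penalty days: min(37, 20) = 20
Waiting-time penalty: 20 × $830 = $16,600
Subtotal: $39,350 + $78,700 + $16,600 = $134,650
Attorney fees: 10% of $134,650 = $13,465
Total award: $134,650 + $13,465 = $148,115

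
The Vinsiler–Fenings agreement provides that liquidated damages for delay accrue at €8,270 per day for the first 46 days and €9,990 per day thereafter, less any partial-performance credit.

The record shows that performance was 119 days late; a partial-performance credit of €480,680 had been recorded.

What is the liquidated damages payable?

€629,010

First 46 days: 46 × €8,270 = €380,420
Remaining days: (119 − 46) × €9,990 = €729,270
Accrued per-day damages: €380,420 + €729,270 = €1,109,690
Less partial-performance credit: €1,109,690 − €480,680 = €629,010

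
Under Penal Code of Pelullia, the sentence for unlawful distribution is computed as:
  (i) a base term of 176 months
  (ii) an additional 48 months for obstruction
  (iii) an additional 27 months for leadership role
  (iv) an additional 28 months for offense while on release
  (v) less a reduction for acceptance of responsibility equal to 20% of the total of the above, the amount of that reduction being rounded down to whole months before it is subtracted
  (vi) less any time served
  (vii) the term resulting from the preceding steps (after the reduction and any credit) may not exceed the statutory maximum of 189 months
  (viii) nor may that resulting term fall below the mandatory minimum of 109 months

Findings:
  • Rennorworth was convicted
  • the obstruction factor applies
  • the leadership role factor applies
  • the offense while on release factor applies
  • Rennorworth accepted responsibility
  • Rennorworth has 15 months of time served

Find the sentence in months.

189 months

Obstruction enhancement: +48 months
Leadership role enhancement: +27 months
Offense while on release enhancement: +28 months
Adjusted term: 176 months + 48 months + 27 months + 28 months = 279 months
Acceptance of responsibility reduction: 20% of 279 months = 55 months (rounded down)
After reduction: 279 − 55 = 224 months
Less time served: 224 months − 15 months = 209 months
Cap at 189 months: 209 months exceeds the cap → 189 months
Minimum 109 months: 189 months meets the minimum, no increase.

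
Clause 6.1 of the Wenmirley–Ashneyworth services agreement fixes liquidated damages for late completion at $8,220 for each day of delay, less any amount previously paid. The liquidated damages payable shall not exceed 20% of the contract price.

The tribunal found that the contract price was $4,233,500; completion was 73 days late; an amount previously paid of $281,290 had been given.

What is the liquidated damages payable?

$318,770

Per-day damages: 73 × $8,220 = $600,060
Less amount previously paid: $600,060 − $281,290 = $318,770
Cap: 20% of $4,233,500 = $846,700
Cap at $846,700: $318,770 is within the cap, no reduction.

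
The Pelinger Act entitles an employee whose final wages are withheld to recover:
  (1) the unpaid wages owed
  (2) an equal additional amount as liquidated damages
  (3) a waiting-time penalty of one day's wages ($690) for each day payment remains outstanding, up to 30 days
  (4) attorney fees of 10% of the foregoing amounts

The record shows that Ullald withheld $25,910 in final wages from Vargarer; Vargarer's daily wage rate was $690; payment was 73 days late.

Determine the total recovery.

$79,772

Liquidated damages (equal amount): $25,910
Penalty days: min(73, 30) = 30
Waiting-time penalty: 30 × $690 = $20,700
Subtotal: $25,910 + $25,910 + $20,700 = $72,520
Attorney fees: 10% of $72,520 = $7,252
Total award: $72,520 + $7,252 = $79,772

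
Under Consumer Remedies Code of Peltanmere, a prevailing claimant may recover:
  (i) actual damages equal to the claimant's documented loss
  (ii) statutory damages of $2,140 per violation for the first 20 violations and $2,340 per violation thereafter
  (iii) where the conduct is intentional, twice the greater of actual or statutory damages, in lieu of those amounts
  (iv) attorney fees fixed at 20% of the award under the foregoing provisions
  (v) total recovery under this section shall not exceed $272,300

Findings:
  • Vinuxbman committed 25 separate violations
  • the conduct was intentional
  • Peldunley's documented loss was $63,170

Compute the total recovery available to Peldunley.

$151,608

First 20 violations: 20 × $2,140 = $42,800
Remaining violations: (25 − 20) × $2,340 = $11,700
Statutory damages: $42,800 + $11,700 = $54,500
Greater of actual damages ($63,170) or statutory damages ($54,500): $63,170
Doubled: 2 × $63,170 = $126,340
Attorney fees: 20% of $126,340 = $25,268
Total before cap: $126,340 + $25,268 = $151,608
Cap at $272,300: $151,608 is within the cap, no reduction.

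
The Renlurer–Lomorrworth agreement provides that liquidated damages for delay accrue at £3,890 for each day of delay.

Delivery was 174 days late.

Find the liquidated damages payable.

£676,860

Per-day damages: 174 × £3,890 = £676,860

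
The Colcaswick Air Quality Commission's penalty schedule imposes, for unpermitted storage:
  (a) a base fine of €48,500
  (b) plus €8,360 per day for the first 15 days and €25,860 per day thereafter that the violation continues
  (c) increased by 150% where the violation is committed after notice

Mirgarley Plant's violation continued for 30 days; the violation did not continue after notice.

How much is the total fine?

First 15 days: 15 × €8,360 = €125,400
Remaining days: (30 − 15) × €25,860 = €387,900
Per-day component: €125,400 + €387,900 = €513,300
Base plus per-day: €48,500 + €513,300 = €561,800
The violation did not continue after notice: no 150% increase.

Civil penalty: €561,800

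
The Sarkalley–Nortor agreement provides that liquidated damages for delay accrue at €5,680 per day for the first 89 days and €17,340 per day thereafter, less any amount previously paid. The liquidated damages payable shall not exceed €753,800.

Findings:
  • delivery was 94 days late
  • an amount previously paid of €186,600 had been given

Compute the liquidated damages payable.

€405,620

First 89 days: 89 × €5,680 = €505,520
Remaining days: (94 − 89) × €17,340 = €86,700
Accrued per-day damages: €505,520 + €86,700 = €592,220
Less amount previously paid: €592,220 − €186,600 = €405,620
Cap at €753,800: €405,620 is within the cap, no reduction.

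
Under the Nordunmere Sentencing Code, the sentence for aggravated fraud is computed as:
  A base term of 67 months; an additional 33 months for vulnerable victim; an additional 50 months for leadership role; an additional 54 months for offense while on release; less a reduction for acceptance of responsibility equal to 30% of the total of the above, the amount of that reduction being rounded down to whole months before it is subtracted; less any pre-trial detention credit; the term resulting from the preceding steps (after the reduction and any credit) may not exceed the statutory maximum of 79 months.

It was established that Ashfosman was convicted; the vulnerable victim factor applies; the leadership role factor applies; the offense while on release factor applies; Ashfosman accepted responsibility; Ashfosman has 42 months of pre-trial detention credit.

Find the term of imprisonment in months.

79 months

Vulnerable victim enhancement: +33 months
Leadership role enhancement: +50 months
Offense while on release enhancement: +54 months
Adjusted term: 67 months + 33 months + 50 months + 54 months = 204 months
Acceptance of responsibility reduction: 30% of 204 months = 61 months (rounded down)
After reduction: 204 − 61 = 143 months
Less pre-trial detention credit: 143 months − 42 months = 101 months
Cap at 79 months: 101 months exceeds the cap → 79 months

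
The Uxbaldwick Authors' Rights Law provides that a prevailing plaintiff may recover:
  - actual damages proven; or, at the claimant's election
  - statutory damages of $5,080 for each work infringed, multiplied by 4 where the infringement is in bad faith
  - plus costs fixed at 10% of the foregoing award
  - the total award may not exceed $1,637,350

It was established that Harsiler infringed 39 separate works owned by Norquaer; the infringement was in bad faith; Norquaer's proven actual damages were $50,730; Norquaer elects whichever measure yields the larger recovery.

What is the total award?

Statutory damages: 39 × $5,080 = $198,120
Multiplied by 4: 4 × $198,120 = $792,480
Greater of actual damages ($50,730) or enhanced statutory damages ($792,480): $792,480
Costs: 10% of $792,480 = $79,248
Award plus costs: $792,480 + $79,248 = $871,728
Cap at $1,637,350: $871,728 is within the cap, no reduction.

$871,728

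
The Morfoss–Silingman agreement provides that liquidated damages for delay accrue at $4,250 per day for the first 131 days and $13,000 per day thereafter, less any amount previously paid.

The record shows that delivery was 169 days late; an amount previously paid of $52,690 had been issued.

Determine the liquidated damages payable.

First 131 days: 131 × $4,250 = $556,750
Remaining days: (169 − 131) × $13,000 = $494,000
Accrued per-day damages: $556,750 + $494,000 = $1,050,750
Less amount previously paid: $1,050,750 − $52,690 = $998,060

Liquidated damages: $998,060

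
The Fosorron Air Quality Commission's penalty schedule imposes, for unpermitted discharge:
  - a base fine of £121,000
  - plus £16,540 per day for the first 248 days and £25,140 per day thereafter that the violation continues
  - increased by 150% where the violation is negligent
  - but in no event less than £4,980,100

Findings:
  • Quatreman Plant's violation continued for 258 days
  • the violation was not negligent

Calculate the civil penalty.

First 248 days: 248 × £16,540 = £4,101,920
Remaining days: (258 − 248) × £25,140 = £251,400
Per-day component: £4,101,920 + £251,400 = £4,353,320
Base plus per-day: £121,000 + £4,353,320 = £4,474,320
The violation was not negligent: no 150% increase.
Minimum £4,980,100: £4,474,320 is below the minimum → £4,980,100

£4,980,100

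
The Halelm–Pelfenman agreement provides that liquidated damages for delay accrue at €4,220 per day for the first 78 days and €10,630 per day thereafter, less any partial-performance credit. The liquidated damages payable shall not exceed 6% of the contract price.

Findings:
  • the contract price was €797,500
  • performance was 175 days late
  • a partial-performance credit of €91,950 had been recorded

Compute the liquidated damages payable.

€47,850

First 78 days: 78 × €4,220 = €329,160
Remaining days: (175 − 78) × €10,630 = €1,031,110
Accrued per-day damages: €329,160 + €1,031,110 = €1,360,270
Less partial-performance credit: €1,360,270 − €91,950 = €1,268,320
Cap: 6% of €797,500 = €47,850
Cap at €47,850: €1,268,320 exceeds the cap → €47,850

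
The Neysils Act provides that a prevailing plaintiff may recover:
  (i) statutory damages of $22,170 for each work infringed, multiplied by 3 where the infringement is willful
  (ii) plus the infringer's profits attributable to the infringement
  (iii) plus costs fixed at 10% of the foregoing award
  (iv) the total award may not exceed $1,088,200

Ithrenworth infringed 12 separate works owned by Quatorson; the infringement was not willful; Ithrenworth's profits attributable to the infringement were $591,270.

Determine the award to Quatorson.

$943,041

Statutory damages: 12 × $22,170 = $266,040
Infringement not willful: no ×3 enhancement.
Combined award: $266,040 + $591,270 = $857,310
Costs: 10% of $857,310 = $85,731
Award plus costs: $857,310 + $85,731 = $943,041
Cap at $1,088,200: $943,041 is within the cap, no reduction.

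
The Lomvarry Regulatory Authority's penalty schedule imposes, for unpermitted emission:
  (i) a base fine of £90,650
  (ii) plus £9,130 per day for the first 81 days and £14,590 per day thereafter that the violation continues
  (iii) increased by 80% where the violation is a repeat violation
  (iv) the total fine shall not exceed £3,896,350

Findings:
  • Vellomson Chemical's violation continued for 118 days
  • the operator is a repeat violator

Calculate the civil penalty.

First 81 days: 81 × £9,130 = £739,530
Remaining days: (118 − 81) × £14,590 = £539,830
Per-day component: £739,530 + £539,830 = £1,279,360
Base plus per-day: £90,650 + £1,279,360 = £1,370,010
Enhancement: 80% of £1,370,010 = £1,096,008
Enhanced fine: £1,370,010 + £1,096,008 = £2,466,018
Cap at £3,896,350: £2,466,018 is within the cap, no reduction.

£2,466,018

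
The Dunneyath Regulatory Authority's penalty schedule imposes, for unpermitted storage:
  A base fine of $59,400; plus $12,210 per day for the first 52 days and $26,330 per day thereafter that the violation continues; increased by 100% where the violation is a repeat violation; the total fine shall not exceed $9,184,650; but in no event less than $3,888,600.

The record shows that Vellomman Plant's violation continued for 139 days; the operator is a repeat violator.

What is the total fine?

First 52 days: 52 × $12,210 = $634,920
Remaining days: (139 − 52) × $26,330 = $2,290,710
Per-day component: $634,920 + $2,290,710 = $2,925,630
Base plus per-day: $59,400 + $2,925,630 = $2,985,030
Enhancement: 100% of $2,985,030 = $2,985,030
Enhanced fine: $2,985,030 + $2,985,030 = $5,970,060
Cap at $9,184,650: $5,970,060 is within the cap, no reduction.
Minimum $3,888,600: $5,970,060 meets the minimum, no increase.

$5,970,060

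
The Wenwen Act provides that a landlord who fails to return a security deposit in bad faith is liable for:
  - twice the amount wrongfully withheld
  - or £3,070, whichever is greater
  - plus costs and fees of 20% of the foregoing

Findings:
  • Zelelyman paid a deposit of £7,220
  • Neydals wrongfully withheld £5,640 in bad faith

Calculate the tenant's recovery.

£13,536

Doubled: 2 × £5,640 = £11,280
Minimum £3,070: £11,280 meets the minimum, no increase.
Costs and fees: 20% of £11,280 = £2,256
Total recovery: £11,280 + £2,256 = £13,536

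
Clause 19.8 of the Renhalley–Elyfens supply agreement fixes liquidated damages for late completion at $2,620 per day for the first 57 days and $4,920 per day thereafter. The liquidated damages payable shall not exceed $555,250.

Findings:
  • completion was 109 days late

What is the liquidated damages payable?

$405,180

First 57 days: 57 × $2,620 = $149,340
Remaining days: (109 − 57) × $4,920 = $255,840
Accrued per-day damages: $149,340 + $255,840 = $405,180
Cap at $555,250: $405,180 is within the cap, no reduction.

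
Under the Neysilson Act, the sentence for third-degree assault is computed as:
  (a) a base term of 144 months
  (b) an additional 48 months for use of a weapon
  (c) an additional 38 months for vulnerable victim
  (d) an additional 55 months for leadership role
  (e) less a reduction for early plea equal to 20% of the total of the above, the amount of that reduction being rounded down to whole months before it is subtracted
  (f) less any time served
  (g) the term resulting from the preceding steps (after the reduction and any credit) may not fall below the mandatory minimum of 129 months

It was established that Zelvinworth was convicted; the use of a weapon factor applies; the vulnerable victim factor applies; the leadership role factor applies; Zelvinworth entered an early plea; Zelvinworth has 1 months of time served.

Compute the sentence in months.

Use of a weapon enhancement: +48 months
Vulnerable victim enhancement: +38 months
Leadership role enhancement: +55 months
Adjusted term: 144 months + 48 months + 38 months + 55 months = 285 months
Early plea reduction: 20% of 285 months = 57 months (rounded down)
After reduction: 285 − 57 = 228 months
Less time served: 228 months − 1 months = 227 months
Minimum 129 months: 227 months meets the minimum, no increase.

227 months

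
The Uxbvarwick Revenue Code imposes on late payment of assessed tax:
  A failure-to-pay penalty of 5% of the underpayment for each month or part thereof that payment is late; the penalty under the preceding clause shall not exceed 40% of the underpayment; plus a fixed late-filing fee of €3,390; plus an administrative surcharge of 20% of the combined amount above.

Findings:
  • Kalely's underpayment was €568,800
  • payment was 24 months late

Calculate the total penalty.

Accrued rate: 5% × 24 = 120%, capped at 40% → 40%
Failure-to-pay penalty: 40% of €568,800 = €227,520
Penalty before surcharge: €227,520 + €3,390 = €230,910
Administrative surcharge: 20% of €230,910 = €46,182
Total penalty: €230,910 + €46,182 = €277,092

€277,092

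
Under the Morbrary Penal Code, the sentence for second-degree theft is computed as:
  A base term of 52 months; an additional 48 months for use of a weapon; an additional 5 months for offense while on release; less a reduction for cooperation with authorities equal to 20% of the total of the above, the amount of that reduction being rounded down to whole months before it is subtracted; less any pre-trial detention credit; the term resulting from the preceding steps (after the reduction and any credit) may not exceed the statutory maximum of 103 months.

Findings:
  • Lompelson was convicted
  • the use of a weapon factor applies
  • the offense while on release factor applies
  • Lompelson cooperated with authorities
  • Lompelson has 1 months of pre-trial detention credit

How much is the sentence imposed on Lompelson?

83 months

Use of a weapon enhancement: +48 months
Offense while on release enhancement: +5 months
Adjusted term: 52 months + 48 months + 5 months = 105 months
Cooperation with authorities reduction: 20% of 105 months = 21 months (rounded down)
After reduction: 105 − 21 = 84 months
Less pre-trial detention credit: 84 months − 1 months = 83 months
Cap at 103 months: 83 months is within the cap, no reduction.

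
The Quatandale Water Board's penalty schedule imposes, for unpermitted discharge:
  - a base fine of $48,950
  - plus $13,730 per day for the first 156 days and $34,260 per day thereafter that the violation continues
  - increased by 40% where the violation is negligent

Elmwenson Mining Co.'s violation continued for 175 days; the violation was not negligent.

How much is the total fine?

First 156 days: 156 × $13,730 = $2,141,880
Remaining days: (175 − 156) × $34,260 = $650,940
Per-day component: $2,141,880 + $650,940 = $2,792,820
Base plus per-day: $48,950 + $2,792,820 = $2,841,770
The violation was not negligent: no 40% increase.

$2,841,770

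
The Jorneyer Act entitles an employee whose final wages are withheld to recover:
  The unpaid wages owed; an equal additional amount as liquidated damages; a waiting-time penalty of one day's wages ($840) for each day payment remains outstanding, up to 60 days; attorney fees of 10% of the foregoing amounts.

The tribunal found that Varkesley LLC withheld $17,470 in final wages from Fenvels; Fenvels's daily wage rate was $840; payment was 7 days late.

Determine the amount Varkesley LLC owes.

$44,902

Liquidated damages (equal amount): $17,470
Penalty days: min(7, 60) = 7
Waiting-time penalty: 7 × $840 = $5,880
Subtotal: $17,470 + $17,470 + $5,880 = $40,820
Attorney fees: 10% of $40,820 = $4,082
Total award: $40,820 + $4,082 = $44,902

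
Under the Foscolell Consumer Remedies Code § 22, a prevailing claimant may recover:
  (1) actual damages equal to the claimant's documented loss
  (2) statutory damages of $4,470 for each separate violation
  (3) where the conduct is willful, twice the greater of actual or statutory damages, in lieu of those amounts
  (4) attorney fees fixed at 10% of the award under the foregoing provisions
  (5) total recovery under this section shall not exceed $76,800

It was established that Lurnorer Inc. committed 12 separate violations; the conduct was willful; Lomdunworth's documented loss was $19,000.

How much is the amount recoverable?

Statutory damages: 12 × $4,470 = $53,640
Greater of actual damages ($19,000) or statutory damages ($53,640): $53,640
Doubled: 2 × $53,640 = $107,280
Attorney fees: 10% of $107,280 = $10,728
Total before cap: $107,280 + $10,728 = $118,008
Cap at $76,800: $118,008 exceeds the cap → $76,800

Total recovery: $76,800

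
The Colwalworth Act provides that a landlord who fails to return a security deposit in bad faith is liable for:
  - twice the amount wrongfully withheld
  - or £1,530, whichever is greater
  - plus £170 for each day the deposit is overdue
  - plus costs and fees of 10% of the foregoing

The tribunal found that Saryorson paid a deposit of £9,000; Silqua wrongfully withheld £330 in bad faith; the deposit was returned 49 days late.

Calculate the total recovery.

Recovery: £10,846

Doubled: 2 × £330 = £660
Minimum £1,530: £660 is below the minimum → £1,530
Late-return penalty: 49 × £170 = £8,330
Damages plus late penalty: £1,530 + £8,330 = £9,860
Costs and fees: 10% of £9,860 = £986
Total recovery: £9,860 + £986 = £10,846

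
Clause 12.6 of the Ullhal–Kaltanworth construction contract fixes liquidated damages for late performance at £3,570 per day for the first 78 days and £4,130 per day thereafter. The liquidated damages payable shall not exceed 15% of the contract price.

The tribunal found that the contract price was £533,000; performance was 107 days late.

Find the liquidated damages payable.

£79,950

First 78 days: 78 × £3,570 = £278,460
Remaining days: (107 − 78) × £4,130 = £119,770
Accrued per-day damages: £278,460 + £119,770 = £398,230
Cap: 15% of £533,000 = £79,950
Cap at £79,950: £398,230 exceeds the cap → £79,950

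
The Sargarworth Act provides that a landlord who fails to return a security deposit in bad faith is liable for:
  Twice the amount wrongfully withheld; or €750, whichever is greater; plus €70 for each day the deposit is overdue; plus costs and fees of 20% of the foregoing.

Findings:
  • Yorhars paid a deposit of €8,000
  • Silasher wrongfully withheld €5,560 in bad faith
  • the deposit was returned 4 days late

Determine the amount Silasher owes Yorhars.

Doubled: 2 × €5,560 = €11,120
Minimum €750: €11,120 meets the minimum, no increase.
Late-return penalty: 4 × €70 = €280
Damages plus late penalty: €11,120 + €280 = €11,400
Costs and fees: 20% of €11,400 = €2,280
Total recovery: €11,400 + €2,280 = €13,680

€13,680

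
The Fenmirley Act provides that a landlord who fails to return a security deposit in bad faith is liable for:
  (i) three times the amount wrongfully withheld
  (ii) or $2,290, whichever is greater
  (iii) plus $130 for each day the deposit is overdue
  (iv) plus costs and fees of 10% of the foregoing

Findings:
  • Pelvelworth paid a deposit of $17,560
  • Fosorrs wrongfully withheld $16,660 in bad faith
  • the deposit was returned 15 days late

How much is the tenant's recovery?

Trebled: 3 × $16,660 = $49,980
Minimum $2,290: $49,980 meets the minimum, no increase.
Late-return penalty: 15 × $130 = $1,950
Damages plus late penalty: $49,980 + $1,950 = $51,930
Costs and fees: 10% of $51,930 = $5,193
Total recovery: $51,930 + $5,193 = $57,123

$57,123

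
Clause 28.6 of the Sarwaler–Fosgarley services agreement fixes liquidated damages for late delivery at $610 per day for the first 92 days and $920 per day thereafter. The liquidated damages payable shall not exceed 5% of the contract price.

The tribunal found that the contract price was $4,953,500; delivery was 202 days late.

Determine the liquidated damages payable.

Liquidated damages: $157,320

First 92 days: 92 × $610 = $56,120
Remaining days: (202 − 92) × $920 = $101,200
Accrued per-day damages: $56,120 + $101,200 = $157,320
Cap: 5% of $4,953,500 = $247,675
Cap at $247,675: $157,320 is within the cap, no reduction.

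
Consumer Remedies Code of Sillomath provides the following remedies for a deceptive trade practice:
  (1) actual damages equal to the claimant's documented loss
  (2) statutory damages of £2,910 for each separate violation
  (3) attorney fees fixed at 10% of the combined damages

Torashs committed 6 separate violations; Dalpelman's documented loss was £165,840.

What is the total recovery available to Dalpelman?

£201,630

Statutory damages: 6 × £2,910 = £17,460
Combined damages: £165,840 + £17,460 = £183,300
Attorney fees: 10% of £183,300 = £18,330
Total recovery: £183,300 + £18,330 = £201,630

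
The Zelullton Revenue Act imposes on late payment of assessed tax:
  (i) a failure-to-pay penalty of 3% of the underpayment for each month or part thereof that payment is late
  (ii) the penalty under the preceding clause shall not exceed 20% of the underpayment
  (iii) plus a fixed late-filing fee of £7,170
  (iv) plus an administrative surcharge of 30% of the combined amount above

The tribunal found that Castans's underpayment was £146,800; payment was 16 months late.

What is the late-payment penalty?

Accrued rate: 3% × 16 = 48%, capped at 20% → 20%
Failure-to-pay penalty: 20% of £146,800 = £29,360
Penalty before surcharge: £29,360 + £7,170 = £36,530
Administrative surcharge: 30% of £36,530 = £10,959
Total penalty: £36,530 + £10,959 = £47,489

Penalty: £47,489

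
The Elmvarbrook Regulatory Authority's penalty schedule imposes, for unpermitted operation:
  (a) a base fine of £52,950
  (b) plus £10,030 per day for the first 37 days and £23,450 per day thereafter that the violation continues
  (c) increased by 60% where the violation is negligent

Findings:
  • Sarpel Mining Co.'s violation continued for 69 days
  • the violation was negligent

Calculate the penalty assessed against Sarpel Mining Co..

£1,879,136

First 37 days: 37 × £10,030 = £371,110
Remaining days: (69 − 37) × £23,450 = £750,400
Per-day component: £371,110 + £750,400 = £1,121,510
Base plus per-day: £52,950 + £1,121,510 = £1,174,460
Enhancement: 60% of £1,174,460 = £704,676
Enhanced fine: £1,174,460 + £704,676 = £1,879,136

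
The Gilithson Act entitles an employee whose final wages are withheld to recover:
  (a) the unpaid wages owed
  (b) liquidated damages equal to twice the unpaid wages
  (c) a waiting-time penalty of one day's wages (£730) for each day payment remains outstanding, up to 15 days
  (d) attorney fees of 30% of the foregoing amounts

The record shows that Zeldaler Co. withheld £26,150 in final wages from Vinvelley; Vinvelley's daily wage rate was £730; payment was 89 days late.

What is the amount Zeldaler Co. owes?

Doubled: 2 × £26,150 = £52,300
Penalty days: min(89, 15) = 15
Waiting-time penalty: 15 × £730 = £10,950
Subtotal: £26,150 + £52,300 + £10,950 = £89,400
Attorney fees: 30% of £89,400 = £26,820
Total award: £89,400 + £26,820 = £116,220

£116,220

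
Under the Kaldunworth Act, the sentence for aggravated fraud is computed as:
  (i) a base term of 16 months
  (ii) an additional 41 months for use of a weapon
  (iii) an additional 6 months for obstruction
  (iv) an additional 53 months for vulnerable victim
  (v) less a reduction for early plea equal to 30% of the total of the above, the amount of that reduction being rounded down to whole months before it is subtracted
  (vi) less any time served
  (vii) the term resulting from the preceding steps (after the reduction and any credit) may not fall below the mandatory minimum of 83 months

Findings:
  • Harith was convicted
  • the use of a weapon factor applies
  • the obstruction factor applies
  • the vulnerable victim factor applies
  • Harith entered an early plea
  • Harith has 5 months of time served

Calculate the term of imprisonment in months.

Use of a weapon enhancement: +41 months
Obstruction enhancement: +6 months
Vulnerable victim enhancement: +53 months
Adjusted term: 16 months + 41 months + 6 months + 53 months = 116 months
Early plea reduction: 30% of 116 months = 34 months (rounded down)
After reduction: 116 − 34 = 82 months
Less time served: 82 months − 5 months = 77 months
Minimum 83 months: 77 months is below the minimum → 83 months

83 months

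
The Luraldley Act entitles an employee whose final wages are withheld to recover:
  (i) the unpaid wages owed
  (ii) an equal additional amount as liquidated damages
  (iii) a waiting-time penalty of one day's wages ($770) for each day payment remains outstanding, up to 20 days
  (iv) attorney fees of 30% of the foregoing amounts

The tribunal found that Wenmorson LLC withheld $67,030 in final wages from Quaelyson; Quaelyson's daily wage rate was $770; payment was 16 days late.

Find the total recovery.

Liquidated damages (equal amount): $67,030
Penalty days: min(16, 20) = 16
Waiting-time penalty: 16 × $770 = $12,320
Subtotal: $67,030 + $67,030 + $12,320 = $146,380
Attorney fees: 30% of $146,380 = $43,914
Total award: $146,380 + $43,914 = $190,294

$190,294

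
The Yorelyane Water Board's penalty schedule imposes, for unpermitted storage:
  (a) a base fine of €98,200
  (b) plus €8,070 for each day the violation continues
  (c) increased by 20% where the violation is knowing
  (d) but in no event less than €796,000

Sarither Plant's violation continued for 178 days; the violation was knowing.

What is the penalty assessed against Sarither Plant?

€1,841,592

Per-day component: 178 × €8,070 = €1,436,460
Base plus per-day: €98,200 + €1,436,460 = €1,534,660
Enhancement: 20% of €1,534,660 = €306,932
Enhanced fine: €1,534,660 + €306,932 = €1,841,592
Minimum €796,000: €1,841,592 meets the minimum, no increase.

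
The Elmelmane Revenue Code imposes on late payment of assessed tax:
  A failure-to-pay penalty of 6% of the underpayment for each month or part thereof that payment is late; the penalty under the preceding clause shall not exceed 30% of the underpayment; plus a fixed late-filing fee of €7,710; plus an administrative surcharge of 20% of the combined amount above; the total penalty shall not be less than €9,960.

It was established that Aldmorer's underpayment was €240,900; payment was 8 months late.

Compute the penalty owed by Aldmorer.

€95,976

Accrued rate: 6% × 8 = 48%, capped at 30% → 30%
Failure-to-pay penalty: 30% of €240,900 = €72,270
Penalty before surcharge: €72,270 + €7,710 = €79,980
Administrative surcharge: 20% of €79,980 = €15,996
Total penalty: €79,980 + €15,996 = €95,976
Minimum €9,960: €95,976 meets the minimum, no increase.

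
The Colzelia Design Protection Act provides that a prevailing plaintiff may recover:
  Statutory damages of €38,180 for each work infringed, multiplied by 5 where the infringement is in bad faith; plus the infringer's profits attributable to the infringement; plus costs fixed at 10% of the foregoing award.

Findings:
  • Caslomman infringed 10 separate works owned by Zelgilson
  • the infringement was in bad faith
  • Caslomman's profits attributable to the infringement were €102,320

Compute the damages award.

Statutory damages: 10 × €38,180 = €381,800
Multiplied by 5: 5 × €381,800 = €1,909,000
Combined award: €1,909,000 + €102,320 = €2,011,320
Costs: 10% of €2,011,320 = €201,132
Award plus costs: €2,011,320 + €201,132 = €2,212,452

€2,212,452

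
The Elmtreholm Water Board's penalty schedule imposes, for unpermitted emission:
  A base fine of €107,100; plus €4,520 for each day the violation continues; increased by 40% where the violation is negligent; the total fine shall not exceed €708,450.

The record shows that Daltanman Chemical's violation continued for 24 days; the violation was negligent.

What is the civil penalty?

€301,812

Per-day component: 24 × €4,520 = €108,480
Base plus per-day: €107,100 + €108,480 = €215,580
Enhancement: 40% of €215,580 = €86,232
Enhanced fine: €215,580 + €86,232 = €301,812
Cap at €708,450: €301,812 is within the cap, no reduction.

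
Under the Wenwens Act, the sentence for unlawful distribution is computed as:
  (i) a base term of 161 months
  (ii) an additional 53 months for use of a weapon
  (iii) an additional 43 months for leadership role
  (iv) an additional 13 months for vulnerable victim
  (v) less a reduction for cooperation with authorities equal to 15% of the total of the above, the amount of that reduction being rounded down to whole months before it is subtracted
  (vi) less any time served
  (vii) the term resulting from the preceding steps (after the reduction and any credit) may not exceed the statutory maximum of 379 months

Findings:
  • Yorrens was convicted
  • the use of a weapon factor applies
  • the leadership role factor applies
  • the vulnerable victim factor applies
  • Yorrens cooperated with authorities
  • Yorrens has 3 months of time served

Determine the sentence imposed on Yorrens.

Use of a weapon enhancement: +53 months
Leadership role enhancement: +43 months
Vulnerable victim enhancement: +13 months
Adjusted term: 161 months + 53 months + 43 months + 13 months = 270 months
Cooperation with authorities reduction: 15% of 270 months = 40 months (rounded down)
After reduction: 270 − 40 = 230 months
Less time served: 230 months − 3 months = 227 months
Cap at 379 months: 227 months is within the cap, no reduction.

227 months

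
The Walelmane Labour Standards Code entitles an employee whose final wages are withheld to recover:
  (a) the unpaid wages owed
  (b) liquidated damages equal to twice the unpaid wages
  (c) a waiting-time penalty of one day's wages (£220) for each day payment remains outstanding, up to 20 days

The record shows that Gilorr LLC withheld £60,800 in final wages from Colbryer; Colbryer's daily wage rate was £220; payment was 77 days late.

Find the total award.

Doubled: 2 × £60,800 = £121,600
Penalty days: min(77, 20) = 20
Waiting-time penalty: 20 × £220 = £4,400
Total award: £60,800 + £121,600 + £4,400 = £186,800

£186,800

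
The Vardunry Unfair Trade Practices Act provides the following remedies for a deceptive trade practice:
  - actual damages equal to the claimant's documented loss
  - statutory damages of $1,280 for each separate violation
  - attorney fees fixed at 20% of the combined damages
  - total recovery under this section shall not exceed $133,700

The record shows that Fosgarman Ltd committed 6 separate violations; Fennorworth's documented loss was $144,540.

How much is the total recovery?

$133,700

Statutory damages: 6 × $1,280 = $7,680
Combined damages: $144,540 + $7,680 = $152,220
Attorney fees: 20% of $152,220 = $30,444
Total before cap: $152,220 + $30,444 = $182,664
Cap at $133,700: $182,664 exceeds the cap → $133,700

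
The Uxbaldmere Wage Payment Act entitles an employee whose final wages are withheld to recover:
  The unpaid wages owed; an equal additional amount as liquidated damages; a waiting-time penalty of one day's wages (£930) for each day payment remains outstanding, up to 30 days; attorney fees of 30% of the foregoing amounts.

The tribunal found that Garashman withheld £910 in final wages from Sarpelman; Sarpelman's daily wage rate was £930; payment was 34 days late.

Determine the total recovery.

£38,636

Liquidated damages (equal amount): £910
Penalty days: min(34, 30) = 30
Waiting-time penalty: 30 × £930 = £27,900
Subtotal: £910 + £910 + £27,900 = £29,720
Attorney fees: 30% of £29,720 = £8,916
Total award: £29,720 + £8,916 = £38,636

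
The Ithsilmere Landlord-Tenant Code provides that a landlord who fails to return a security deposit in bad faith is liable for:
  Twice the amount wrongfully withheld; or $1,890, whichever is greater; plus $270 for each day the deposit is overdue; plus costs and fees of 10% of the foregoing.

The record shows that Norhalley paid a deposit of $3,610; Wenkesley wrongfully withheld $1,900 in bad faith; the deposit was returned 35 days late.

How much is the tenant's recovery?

$14,575

Doubled: 2 × $1,900 = $3,800
Minimum $1,890: $3,800 meets the minimum, no increase.
Late-return penalty: 35 × $270 = $9,450
Damages plus late penalty: $3,800 + $9,450 = $13,250
Costs and fees: 10% of $13,250 = $1,325
Total recovery: $13,250 + $1,325 = $14,575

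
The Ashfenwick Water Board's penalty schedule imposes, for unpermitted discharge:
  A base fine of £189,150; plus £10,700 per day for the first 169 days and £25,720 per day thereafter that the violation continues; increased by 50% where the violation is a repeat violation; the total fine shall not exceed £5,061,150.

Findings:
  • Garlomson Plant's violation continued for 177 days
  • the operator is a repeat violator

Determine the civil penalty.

£3,304,815

First 169 days: 169 × £10,700 = £1,808,300
Remaining days: (177 − 169) × £25,720 = £205,760
Per-day component: £1,808,300 + £205,760 = £2,014,060
Base plus per-day: £189,150 + £2,014,060 = £2,203,210
Enhancement: 50% of £2,203,210 = £1,101,605
Enhanced fine: £2,203,210 + £1,101,605 = £3,304,815
Cap at £5,061,150: £3,304,815 is within the cap, no reduction.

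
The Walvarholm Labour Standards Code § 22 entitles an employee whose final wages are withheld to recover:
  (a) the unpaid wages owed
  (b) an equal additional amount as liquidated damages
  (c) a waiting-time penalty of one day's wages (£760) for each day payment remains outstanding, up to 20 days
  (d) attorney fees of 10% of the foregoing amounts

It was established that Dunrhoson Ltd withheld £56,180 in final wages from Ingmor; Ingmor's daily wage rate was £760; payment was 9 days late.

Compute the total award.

Liquidated damages (equal amount): £56,180
Penalty days: min(9, 20) = 9
Waiting-time penalty: 9 × £760 = £6,840
Subtotal: £56,180 + £56,180 + £6,840 = £119,200
Attorney fees: 10% of £119,200 = £11,920
Total award: £119,200 + £11,920 = £131,120

Total award: £131,120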